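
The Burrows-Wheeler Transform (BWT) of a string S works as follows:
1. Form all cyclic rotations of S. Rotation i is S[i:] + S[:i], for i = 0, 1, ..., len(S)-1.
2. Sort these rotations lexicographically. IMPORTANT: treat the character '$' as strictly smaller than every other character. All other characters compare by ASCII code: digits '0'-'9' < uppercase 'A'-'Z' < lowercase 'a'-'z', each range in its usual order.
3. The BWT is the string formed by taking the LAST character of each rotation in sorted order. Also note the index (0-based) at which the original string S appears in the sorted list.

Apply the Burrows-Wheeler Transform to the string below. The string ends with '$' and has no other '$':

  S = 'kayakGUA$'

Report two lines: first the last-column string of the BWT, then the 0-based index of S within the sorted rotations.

All 9 rotations (rotation i = S[i:]+S[:i]):
  rot[0] = kayakGUA$
  rot[1] = ayakGUA$k
  rot[2] = yakGUA$ka
  rot[3] = akGUA$kay
  rot[4] = kGUA$kaya
  rot[5] = GUA$kayak
  rot[6] = UA$kayakG
  rot[7] = A$kayakGU
  rot[8] = $kayakGUA
Sorted (with $ < everything):
  sorted[0] = $kayakGUA  (last char: 'A')
  sorted[1] = A$kayakGU  (last char: 'U')
  sorted[2] = GUA$kayak  (last char: 'k')
  sorted[3] = UA$kayakG  (last char: 'G')
  sorted[4] = akGUA$kay  (last char: 'y')
  sorted[5] = ayakGUA$k  (last char: 'k')
  sorted[6] = kGUA$kaya  (last char: 'a')
  sorted[7] = kayakGUA$  (last char: '$')
  sorted[8] = yakGUA$ka  (last char: 'a')
Last column: AUkGyka$a
Original string S is at sorted index 7

Answer: AUkGyka$a
7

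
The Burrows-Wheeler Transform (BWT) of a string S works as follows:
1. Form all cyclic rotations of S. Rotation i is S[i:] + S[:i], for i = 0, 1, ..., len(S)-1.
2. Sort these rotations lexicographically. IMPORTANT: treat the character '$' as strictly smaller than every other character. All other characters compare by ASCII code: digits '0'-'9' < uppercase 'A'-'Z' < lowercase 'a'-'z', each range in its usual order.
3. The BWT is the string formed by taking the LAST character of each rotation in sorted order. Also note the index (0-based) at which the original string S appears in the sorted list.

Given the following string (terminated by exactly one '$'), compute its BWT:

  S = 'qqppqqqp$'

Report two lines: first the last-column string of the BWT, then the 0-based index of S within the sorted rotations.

All 9 rotations (rotation i = S[i:]+S[:i]):
  rot[0] = qqppqqqp$
  rot[1] = qppqqqp$q
  rot[2] = ppqqqp$qq
  rot[3] = pqqqp$qqp
  rot[4] = qqqp$qqpp
  rot[5] = qqp$qqppq
  rot[6] = qp$qqppqq
  rot[7] = p$qqppqqq
  rot[8] = $qqppqqqp
Sorted (with $ < everything):
  sorted[0] = $qqppqqqp  (last char: 'p')
  sorted[1] = p$qqppqqq  (last char: 'q')
  sorted[2] = ppqqqp$qq  (last char: 'q')
  sorted[3] = pqqqp$qqp  (last char: 'p')
  sorted[4] = qp$qqppqq  (last char: 'q')
  sorted[5] = qppqqqp$q  (last char: 'q')
  sorted[6] = qqp$qqppq  (last char: 'q')
  sorted[7] = qqppqqqp$  (last char: '$')
  sorted[8] = qqqp$qqpp  (last char: 'p')
Last column: pqqpqqq$p
Original string S is at sorted index 7

Answer: pqqpqqq$p
7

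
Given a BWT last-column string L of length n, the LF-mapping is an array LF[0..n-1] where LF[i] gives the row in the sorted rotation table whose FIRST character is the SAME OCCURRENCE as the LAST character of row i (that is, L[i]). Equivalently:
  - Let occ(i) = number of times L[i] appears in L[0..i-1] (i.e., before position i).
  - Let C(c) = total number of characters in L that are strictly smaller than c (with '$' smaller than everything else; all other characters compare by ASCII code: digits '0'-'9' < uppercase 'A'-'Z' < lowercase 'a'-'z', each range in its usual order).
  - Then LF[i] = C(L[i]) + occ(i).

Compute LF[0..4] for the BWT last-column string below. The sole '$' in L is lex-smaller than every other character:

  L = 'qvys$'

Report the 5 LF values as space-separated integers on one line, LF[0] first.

Char counts: '$':1, 'q':1, 's':1, 'v':1, 'y':1
C (first-col start): C('$')=0, C('q')=1, C('s')=2, C('v')=3, C('y')=4
L[0]='q': occ=0, LF[0]=C('q')+0=1+0=1
L[1]='v': occ=0, LF[1]=C('v')+0=3+0=3
L[2]='y': occ=0, LF[2]=C('y')+0=4+0=4
L[3]='s': occ=0, LF[3]=C('s')+0=2+0=2
L[4]='$': occ=0, LF[4]=C('$')+0=0+0=0

Answer: 1 3 4 2 0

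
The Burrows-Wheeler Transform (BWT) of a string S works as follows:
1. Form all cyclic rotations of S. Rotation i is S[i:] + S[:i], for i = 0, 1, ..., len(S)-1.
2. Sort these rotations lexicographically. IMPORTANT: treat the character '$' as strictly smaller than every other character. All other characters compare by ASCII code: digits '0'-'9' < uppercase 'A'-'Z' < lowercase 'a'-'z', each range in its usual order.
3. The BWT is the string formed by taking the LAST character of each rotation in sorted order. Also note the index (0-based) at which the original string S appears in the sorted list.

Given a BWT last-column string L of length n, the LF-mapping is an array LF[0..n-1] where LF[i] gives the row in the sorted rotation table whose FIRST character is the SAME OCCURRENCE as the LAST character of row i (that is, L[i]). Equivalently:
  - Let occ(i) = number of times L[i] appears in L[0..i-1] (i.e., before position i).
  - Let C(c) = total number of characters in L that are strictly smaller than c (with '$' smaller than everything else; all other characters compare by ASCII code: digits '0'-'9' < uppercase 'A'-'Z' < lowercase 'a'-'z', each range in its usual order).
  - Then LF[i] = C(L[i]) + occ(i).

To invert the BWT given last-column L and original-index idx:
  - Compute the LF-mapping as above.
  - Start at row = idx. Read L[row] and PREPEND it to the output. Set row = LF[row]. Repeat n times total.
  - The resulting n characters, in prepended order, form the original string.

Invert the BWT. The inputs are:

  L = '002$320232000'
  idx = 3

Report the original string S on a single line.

Answer: 003203022200$

Derivation:
LF mapping: 1 2 7 0 11 8 3 9 12 10 4 5 6
Walk LF starting at row 3, prepending L[row]:
  step 1: row=3, L[3]='$', prepend. Next row=LF[3]=0
  step 2: row=0, L[0]='0', prepend. Next row=LF[0]=1
  step 3: row=1, L[1]='0', prepend. Next row=LF[1]=2
  step 4: row=2, L[2]='2', prepend. Next row=LF[2]=7
  step 5: row=7, L[7]='2', prepend. Next row=LF[7]=9
  step 6: row=9, L[9]='2', prepend. Next row=LF[9]=10
  step 7: row=10, L[10]='0', prepend. Next row=LF[10]=4
  step 8: row=4, L[4]='3', prepend. Next row=LF[4]=11
  step 9: row=11, L[11]='0', prepend. Next row=LF[11]=5
  step 10: row=5, L[5]='2', prepend. Next row=LF[5]=8
  step 11: row=8, L[8]='3', prepend. Next row=LF[8]=12
  step 12: row=12, L[12]='0', prepend. Next row=LF[12]=6
  step 13: row=6, L[6]='0', prepend. Next row=LF[6]=3
Reversed output: 003203022200$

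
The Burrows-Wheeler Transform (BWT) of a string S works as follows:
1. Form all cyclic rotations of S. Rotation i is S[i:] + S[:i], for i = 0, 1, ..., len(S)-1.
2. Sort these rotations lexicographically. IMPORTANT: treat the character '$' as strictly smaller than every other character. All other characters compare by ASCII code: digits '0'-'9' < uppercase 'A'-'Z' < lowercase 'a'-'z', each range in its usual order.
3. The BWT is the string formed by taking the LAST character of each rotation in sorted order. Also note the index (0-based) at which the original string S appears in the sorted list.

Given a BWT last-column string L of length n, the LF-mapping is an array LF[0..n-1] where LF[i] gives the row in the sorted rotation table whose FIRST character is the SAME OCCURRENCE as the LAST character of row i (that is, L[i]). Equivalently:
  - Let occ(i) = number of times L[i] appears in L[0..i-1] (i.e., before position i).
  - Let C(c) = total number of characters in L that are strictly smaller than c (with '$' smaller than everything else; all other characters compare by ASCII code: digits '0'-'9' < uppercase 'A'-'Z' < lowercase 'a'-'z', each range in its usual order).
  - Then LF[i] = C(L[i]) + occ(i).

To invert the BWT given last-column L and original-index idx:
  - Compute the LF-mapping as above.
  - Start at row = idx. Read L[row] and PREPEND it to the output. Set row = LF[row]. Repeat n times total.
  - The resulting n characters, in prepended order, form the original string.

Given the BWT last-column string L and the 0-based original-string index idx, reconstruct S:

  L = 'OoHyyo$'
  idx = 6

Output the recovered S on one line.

LF mapping: 2 3 1 5 6 4 0
Walk LF starting at row 6, prepending L[row]:
  step 1: row=6, L[6]='$', prepend. Next row=LF[6]=0
  step 2: row=0, L[0]='O', prepend. Next row=LF[0]=2
  step 3: row=2, L[2]='H', prepend. Next row=LF[2]=1
  step 4: row=1, L[1]='o', prepend. Next row=LF[1]=3
  step 5: row=3, L[3]='y', prepend. Next row=LF[3]=5
  step 6: row=5, L[5]='o', prepend. Next row=LF[5]=4
  step 7: row=4, L[4]='y', prepend. Next row=LF[4]=6
Reversed output: yoyoHO$

Answer: yoyoHO$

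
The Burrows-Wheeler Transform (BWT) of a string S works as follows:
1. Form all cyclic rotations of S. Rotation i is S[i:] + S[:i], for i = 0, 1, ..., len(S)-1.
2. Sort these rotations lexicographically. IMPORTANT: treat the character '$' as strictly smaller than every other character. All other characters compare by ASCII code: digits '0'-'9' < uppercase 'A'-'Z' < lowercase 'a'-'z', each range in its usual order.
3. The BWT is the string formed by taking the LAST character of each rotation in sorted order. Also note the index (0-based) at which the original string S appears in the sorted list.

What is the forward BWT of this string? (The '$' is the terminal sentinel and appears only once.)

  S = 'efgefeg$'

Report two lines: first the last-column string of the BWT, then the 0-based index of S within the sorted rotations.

All 8 rotations (rotation i = S[i:]+S[:i]):
  rot[0] = efgefeg$
  rot[1] = fgefeg$e
  rot[2] = gefeg$ef
  rot[3] = efeg$efg
  rot[4] = feg$efge
  rot[5] = eg$efgef
  rot[6] = g$efgefe
  rot[7] = $efgefeg
Sorted (with $ < everything):
  sorted[0] = $efgefeg  (last char: 'g')
  sorted[1] = efeg$efg  (last char: 'g')
  sorted[2] = efgefeg$  (last char: '$')
  sorted[3] = eg$efgef  (last char: 'f')
  sorted[4] = feg$efge  (last char: 'e')
  sorted[5] = fgefeg$e  (last char: 'e')
  sorted[6] = g$efgefe  (last char: 'e')
  sorted[7] = gefeg$ef  (last char: 'f')
Last column: gg$feeef
Original string S is at sorted index 2

Answer: gg$feeef
2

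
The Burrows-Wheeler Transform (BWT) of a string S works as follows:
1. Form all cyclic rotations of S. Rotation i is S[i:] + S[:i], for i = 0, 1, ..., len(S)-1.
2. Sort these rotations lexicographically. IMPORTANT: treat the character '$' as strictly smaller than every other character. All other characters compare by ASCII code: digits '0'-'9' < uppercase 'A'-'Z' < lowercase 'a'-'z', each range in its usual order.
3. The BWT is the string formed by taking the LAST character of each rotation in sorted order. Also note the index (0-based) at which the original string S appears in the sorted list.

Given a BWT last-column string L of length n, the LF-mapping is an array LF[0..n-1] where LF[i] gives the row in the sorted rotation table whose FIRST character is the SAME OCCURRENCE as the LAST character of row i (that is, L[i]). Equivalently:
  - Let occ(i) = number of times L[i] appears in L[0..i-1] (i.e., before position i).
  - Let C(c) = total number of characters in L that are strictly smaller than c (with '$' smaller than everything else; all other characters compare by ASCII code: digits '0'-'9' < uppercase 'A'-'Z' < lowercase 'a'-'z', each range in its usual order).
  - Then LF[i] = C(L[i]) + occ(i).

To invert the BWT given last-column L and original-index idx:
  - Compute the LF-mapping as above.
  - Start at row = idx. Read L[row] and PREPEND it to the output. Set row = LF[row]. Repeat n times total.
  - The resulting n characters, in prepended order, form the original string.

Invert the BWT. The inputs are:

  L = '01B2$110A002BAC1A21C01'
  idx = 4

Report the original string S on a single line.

LF mapping: 1 6 18 12 0 7 8 2 15 3 4 13 19 16 20 9 17 14 10 21 5 11
Walk LF starting at row 4, prepending L[row]:
  step 1: row=4, L[4]='$', prepend. Next row=LF[4]=0
  step 2: row=0, L[0]='0', prepend. Next row=LF[0]=1
  step 3: row=1, L[1]='1', prepend. Next row=LF[1]=6
  step 4: row=6, L[6]='1', prepend. Next row=LF[6]=8
  step 5: row=8, L[8]='A', prepend. Next row=LF[8]=15
  step 6: row=15, L[15]='1', prepend. Next row=LF[15]=9
  step 7: row=9, L[9]='0', prepend. Next row=LF[9]=3
  step 8: row=3, L[3]='2', prepend. Next row=LF[3]=12
  step 9: row=12, L[12]='B', prepend. Next row=LF[12]=19
  step 10: row=19, L[19]='C', prepend. Next row=LF[19]=21
  step 11: row=21, L[21]='1', prepend. Next row=LF[21]=11
  step 12: row=11, L[11]='2', prepend. Next row=LF[11]=13
  step 13: row=13, L[13]='A', prepend. Next row=LF[13]=16
  step 14: row=16, L[16]='A', prepend. Next row=LF[16]=17
  step 15: row=17, L[17]='2', prepend. Next row=LF[17]=14
  step 16: row=14, L[14]='C', prepend. Next row=LF[14]=20
  step 17: row=20, L[20]='0', prepend. Next row=LF[20]=5
  step 18: row=5, L[5]='1', prepend. Next row=LF[5]=7
  step 19: row=7, L[7]='0', prepend. Next row=LF[7]=2
  step 20: row=2, L[2]='B', prepend. Next row=LF[2]=18
  step 21: row=18, L[18]='1', prepend. Next row=LF[18]=10
  step 22: row=10, L[10]='0', prepend. Next row=LF[10]=4
Reversed output: 01B010C2AA21CB201A110$

Answer: 01B010C2AA21CB201A110$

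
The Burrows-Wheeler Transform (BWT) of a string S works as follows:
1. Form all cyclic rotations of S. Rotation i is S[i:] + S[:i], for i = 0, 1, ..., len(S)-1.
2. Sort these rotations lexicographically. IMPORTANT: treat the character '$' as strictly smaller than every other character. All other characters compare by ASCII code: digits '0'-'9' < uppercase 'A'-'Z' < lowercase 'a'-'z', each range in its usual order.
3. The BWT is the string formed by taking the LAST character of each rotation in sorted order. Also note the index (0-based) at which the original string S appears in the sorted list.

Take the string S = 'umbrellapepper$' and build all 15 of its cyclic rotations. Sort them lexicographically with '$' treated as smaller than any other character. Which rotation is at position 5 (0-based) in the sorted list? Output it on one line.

All 15 rotations (rotation i = S[i:]+S[:i]):
  rot[0] = umbrellapepper$
  rot[1] = mbrellapepper$u
  rot[2] = brellapepper$um
  rot[3] = rellapepper$umb
  rot[4] = ellapepper$umbr
  rot[5] = llapepper$umbre
  rot[6] = lapepper$umbrel
  rot[7] = apepper$umbrell
  rot[8] = pepper$umbrella
  rot[9] = epper$umbrellap
  rot[10] = pper$umbrellape
  rot[11] = per$umbrellapep
  rot[12] = er$umbrellapepp
  rot[13] = r$umbrellapeppe
  rot[14] = $umbrellapepper
Sorted (with $ < everything):
  sorted[0] = $umbrellapepper
  sorted[1] = apepper$umbrell
  sorted[2] = brellapepper$um
  sorted[3] = ellapepper$umbr
  sorted[4] = epper$umbrellap
  sorted[5] = er$umbrellapepp
  sorted[6] = lapepper$umbrel
  sorted[7] = llapepper$umbre
  sorted[8] = mbrellapepper$u
  sorted[9] = pepper$umbrella
  sorted[10] = per$umbrellapep
  sorted[11] = pper$umbrellape
  sorted[12] = r$umbrellapeppe
  sorted[13] = rellapepper$umb
  sorted[14] = umbrellapepper$
sorted[5] = er$umbrellapepp

Answer: er$umbrellapepp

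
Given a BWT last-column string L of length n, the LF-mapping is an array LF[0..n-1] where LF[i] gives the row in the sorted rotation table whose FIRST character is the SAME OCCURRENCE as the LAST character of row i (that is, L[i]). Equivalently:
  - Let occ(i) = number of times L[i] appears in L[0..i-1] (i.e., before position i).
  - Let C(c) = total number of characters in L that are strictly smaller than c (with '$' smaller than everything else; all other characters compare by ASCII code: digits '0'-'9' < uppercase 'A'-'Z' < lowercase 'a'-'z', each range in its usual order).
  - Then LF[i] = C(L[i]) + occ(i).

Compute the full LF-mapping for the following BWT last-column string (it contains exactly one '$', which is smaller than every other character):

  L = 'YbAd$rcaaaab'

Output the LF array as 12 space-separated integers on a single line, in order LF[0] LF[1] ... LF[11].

Char counts: '$':1, 'A':1, 'Y':1, 'a':4, 'b':2, 'c':1, 'd':1, 'r':1
C (first-col start): C('$')=0, C('A')=1, C('Y')=2, C('a')=3, C('b')=7, C('c')=9, C('d')=10, C('r')=11
L[0]='Y': occ=0, LF[0]=C('Y')+0=2+0=2
L[1]='b': occ=0, LF[1]=C('b')+0=7+0=7
L[2]='A': occ=0, LF[2]=C('A')+0=1+0=1
L[3]='d': occ=0, LF[3]=C('d')+0=10+0=10
L[4]='$': occ=0, LF[4]=C('$')+0=0+0=0
L[5]='r': occ=0, LF[5]=C('r')+0=11+0=11
L[6]='c': occ=0, LF[6]=C('c')+0=9+0=9
L[7]='a': occ=0, LF[7]=C('a')+0=3+0=3
L[8]='a': occ=1, LF[8]=C('a')+1=3+1=4
L[9]='a': occ=2, LF[9]=C('a')+2=3+2=5
L[10]='a': occ=3, LF[10]=C('a')+3=3+3=6
L[11]='b': occ=1, LF[11]=C('b')+1=7+1=8

Answer: 2 7 1 10 0 11 9 3 4 5 6 8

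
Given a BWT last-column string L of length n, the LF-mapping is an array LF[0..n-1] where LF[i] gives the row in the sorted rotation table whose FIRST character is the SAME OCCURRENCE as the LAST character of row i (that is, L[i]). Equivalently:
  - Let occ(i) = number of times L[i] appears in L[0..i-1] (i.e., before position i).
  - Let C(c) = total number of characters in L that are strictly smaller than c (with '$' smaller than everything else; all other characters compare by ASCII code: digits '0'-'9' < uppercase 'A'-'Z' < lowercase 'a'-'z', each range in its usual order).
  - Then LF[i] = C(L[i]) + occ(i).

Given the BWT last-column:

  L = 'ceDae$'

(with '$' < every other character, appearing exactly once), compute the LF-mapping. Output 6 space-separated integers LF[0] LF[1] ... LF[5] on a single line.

Char counts: '$':1, 'D':1, 'a':1, 'c':1, 'e':2
C (first-col start): C('$')=0, C('D')=1, C('a')=2, C('c')=3, C('e')=4
L[0]='c': occ=0, LF[0]=C('c')+0=3+0=3
L[1]='e': occ=0, LF[1]=C('e')+0=4+0=4
L[2]='D': occ=0, LF[2]=C('D')+0=1+0=1
L[3]='a': occ=0, LF[3]=C('a')+0=2+0=2
L[4]='e': occ=1, LF[4]=C('e')+1=4+1=5
L[5]='$': occ=0, LF[5]=C('$')+0=0+0=0

Answer: 3 4 1 2 5 0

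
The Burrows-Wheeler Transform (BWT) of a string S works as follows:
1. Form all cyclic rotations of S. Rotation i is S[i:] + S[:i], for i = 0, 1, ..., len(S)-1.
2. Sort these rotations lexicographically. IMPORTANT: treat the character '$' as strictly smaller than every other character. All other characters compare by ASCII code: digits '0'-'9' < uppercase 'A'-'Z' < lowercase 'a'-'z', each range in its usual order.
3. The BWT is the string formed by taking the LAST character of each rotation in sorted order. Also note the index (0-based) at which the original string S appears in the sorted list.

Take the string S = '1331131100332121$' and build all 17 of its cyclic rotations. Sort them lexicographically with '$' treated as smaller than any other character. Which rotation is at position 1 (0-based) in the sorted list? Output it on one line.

Answer: 00332121$13311311

Derivation:
All 17 rotations (rotation i = S[i:]+S[:i]):
  rot[0] = 1331131100332121$
  rot[1] = 331131100332121$1
  rot[2] = 31131100332121$13
  rot[3] = 1131100332121$133
  rot[4] = 131100332121$1331
  rot[5] = 31100332121$13311
  rot[6] = 1100332121$133113
  rot[7] = 100332121$1331131
  rot[8] = 00332121$13311311
  rot[9] = 0332121$133113110
  rot[10] = 332121$1331131100
  rot[11] = 32121$13311311003
  rot[12] = 2121$133113110033
  rot[13] = 121$1331131100332
  rot[14] = 21$13311311003321
  rot[15] = 1$133113110033212
  rot[16] = $1331131100332121
Sorted (with $ < everything):
  sorted[0] = $1331131100332121
  sorted[1] = 00332121$13311311
  sorted[2] = 0332121$133113110
  sorted[3] = 1$133113110033212
  sorted[4] = 100332121$1331131
  sorted[5] = 1100332121$133113
  sorted[6] = 1131100332121$133
  sorted[7] = 121$1331131100332
  sorted[8] = 131100332121$1331
  sorted[9] = 1331131100332121$
  sorted[10] = 21$13311311003321
  sorted[11] = 2121$133113110033
  sorted[12] = 31100332121$13311
  sorted[13] = 31131100332121$13
  sorted[14] = 32121$13311311003
  sorted[15] = 331131100332121$1
  sorted[16] = 332121$1331131100
sorted[1] = 00332121$13311311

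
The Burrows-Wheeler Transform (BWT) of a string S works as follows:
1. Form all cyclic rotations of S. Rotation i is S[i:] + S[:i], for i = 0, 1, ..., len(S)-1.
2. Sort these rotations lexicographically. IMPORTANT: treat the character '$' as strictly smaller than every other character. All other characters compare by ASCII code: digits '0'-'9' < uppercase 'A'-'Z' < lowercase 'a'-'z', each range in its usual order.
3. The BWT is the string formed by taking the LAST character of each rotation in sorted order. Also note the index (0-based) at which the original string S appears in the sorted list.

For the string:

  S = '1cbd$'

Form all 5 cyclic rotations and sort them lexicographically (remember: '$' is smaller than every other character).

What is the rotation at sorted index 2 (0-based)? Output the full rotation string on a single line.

All 5 rotations (rotation i = S[i:]+S[:i]):
  rot[0] = 1cbd$
  rot[1] = cbd$1
  rot[2] = bd$1c
  rot[3] = d$1cb
  rot[4] = $1cbd
Sorted (with $ < everything):
  sorted[0] = $1cbd
  sorted[1] = 1cbd$
  sorted[2] = bd$1c
  sorted[3] = cbd$1
  sorted[4] = d$1cb
sorted[2] = bd$1c

Answer: bd$1c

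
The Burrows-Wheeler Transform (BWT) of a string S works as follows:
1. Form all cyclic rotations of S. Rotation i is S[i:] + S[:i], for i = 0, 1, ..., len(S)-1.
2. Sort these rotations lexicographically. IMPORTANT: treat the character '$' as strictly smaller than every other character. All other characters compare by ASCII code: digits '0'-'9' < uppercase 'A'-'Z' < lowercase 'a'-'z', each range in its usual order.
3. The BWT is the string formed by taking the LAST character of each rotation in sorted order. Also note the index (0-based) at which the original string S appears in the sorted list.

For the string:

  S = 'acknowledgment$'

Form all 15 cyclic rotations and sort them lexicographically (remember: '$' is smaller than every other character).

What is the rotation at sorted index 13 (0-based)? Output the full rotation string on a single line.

All 15 rotations (rotation i = S[i:]+S[:i]):
  rot[0] = acknowledgment$
  rot[1] = cknowledgment$a
  rot[2] = knowledgment$ac
  rot[3] = nowledgment$ack
  rot[4] = owledgment$ackn
  rot[5] = wledgment$ackno
  rot[6] = ledgment$acknow
  rot[7] = edgment$acknowl
  rot[8] = dgment$acknowle
  rot[9] = gment$acknowled
  rot[10] = ment$acknowledg
  rot[11] = ent$acknowledgm
  rot[12] = nt$acknowledgme
  rot[13] = t$acknowledgmen
  rot[14] = $acknowledgment
Sorted (with $ < everything):
  sorted[0] = $acknowledgment
  sorted[1] = acknowledgment$
  sorted[2] = cknowledgment$a
  sorted[3] = dgment$acknowle
  sorted[4] = edgment$acknowl
  sorted[5] = ent$acknowledgm
  sorted[6] = gment$acknowled
  sorted[7] = knowledgment$ac
  sorted[8] = ledgment$acknow
  sorted[9] = ment$acknowledg
  sorted[10] = nowledgment$ack
  sorted[11] = nt$acknowledgme
  sorted[12] = owledgment$ackn
  sorted[13] = t$acknowledgmen
  sorted[14] = wledgment$ackno
sorted[13] = t$acknowledgmen

Answer: t$acknowledgmen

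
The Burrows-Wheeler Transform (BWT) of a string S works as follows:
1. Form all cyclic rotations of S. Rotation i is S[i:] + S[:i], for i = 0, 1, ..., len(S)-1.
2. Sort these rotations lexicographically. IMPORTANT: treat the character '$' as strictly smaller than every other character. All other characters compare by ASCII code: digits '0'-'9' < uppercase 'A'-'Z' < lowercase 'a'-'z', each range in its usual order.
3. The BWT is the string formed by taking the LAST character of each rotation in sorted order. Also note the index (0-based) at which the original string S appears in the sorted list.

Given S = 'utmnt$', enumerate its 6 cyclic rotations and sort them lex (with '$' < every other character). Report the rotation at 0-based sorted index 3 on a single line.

Answer: t$utmn

Derivation:
All 6 rotations (rotation i = S[i:]+S[:i]):
  rot[0] = utmnt$
  rot[1] = tmnt$u
  rot[2] = mnt$ut
  rot[3] = nt$utm
  rot[4] = t$utmn
  rot[5] = $utmnt
Sorted (with $ < everything):
  sorted[0] = $utmnt
  sorted[1] = mnt$ut
  sorted[2] = nt$utm
  sorted[3] = t$utmn
  sorted[4] = tmnt$u
  sorted[5] = utmnt$
sorted[3] = t$utmn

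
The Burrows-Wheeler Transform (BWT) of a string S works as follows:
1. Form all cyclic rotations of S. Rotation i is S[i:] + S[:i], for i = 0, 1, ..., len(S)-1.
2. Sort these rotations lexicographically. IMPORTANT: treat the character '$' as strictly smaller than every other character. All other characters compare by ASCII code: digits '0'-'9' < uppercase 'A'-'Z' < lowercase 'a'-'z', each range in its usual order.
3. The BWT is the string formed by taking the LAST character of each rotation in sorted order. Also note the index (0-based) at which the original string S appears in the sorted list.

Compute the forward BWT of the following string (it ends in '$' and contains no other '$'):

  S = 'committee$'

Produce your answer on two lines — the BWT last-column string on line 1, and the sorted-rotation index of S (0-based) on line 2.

Answer: e$etmmocti
1

Derivation:
All 10 rotations (rotation i = S[i:]+S[:i]):
  rot[0] = committee$
  rot[1] = ommittee$c
  rot[2] = mmittee$co
  rot[3] = mittee$com
  rot[4] = ittee$comm
  rot[5] = ttee$commi
  rot[6] = tee$commit
  rot[7] = ee$committ
  rot[8] = e$committe
  rot[9] = $committee
Sorted (with $ < everything):
  sorted[0] = $committee  (last char: 'e')
  sorted[1] = committee$  (last char: '$')
  sorted[2] = e$committe  (last char: 'e')
  sorted[3] = ee$committ  (last char: 't')
  sorted[4] = ittee$comm  (last char: 'm')
  sorted[5] = mittee$com  (last char: 'm')
  sorted[6] = mmittee$co  (last char: 'o')
  sorted[7] = ommittee$c  (last char: 'c')
  sorted[8] = tee$commit  (last char: 't')
  sorted[9] = ttee$commi  (last char: 'i')
Last column: e$etmmocti
Original string S is at sorted index 1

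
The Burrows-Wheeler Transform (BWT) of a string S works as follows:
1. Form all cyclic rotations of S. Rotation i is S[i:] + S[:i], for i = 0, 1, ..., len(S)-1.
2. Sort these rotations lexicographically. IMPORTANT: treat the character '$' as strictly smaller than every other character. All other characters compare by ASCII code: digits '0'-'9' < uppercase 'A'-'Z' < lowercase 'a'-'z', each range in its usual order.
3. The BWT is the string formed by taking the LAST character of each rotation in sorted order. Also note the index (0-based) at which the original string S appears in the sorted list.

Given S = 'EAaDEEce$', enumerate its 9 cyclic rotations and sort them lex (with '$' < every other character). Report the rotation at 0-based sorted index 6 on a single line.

Answer: aDEEce$EA

Derivation:
All 9 rotations (rotation i = S[i:]+S[:i]):
  rot[0] = EAaDEEce$
  rot[1] = AaDEEce$E
  rot[2] = aDEEce$EA
  rot[3] = DEEce$EAa
  rot[4] = EEce$EAaD
  rot[5] = Ece$EAaDE
  rot[6] = ce$EAaDEE
  rot[7] = e$EAaDEEc
  rot[8] = $EAaDEEce
Sorted (with $ < everything):
  sorted[0] = $EAaDEEce
  sorted[1] = AaDEEce$E
  sorted[2] = DEEce$EAa
  sorted[3] = EAaDEEce$
  sorted[4] = EEce$EAaD
  sorted[5] = Ece$EAaDE
  sorted[6] = aDEEce$EA
  sorted[7] = ce$EAaDEE
  sorted[8] = e$EAaDEEc
sorted[6] = aDEEce$EA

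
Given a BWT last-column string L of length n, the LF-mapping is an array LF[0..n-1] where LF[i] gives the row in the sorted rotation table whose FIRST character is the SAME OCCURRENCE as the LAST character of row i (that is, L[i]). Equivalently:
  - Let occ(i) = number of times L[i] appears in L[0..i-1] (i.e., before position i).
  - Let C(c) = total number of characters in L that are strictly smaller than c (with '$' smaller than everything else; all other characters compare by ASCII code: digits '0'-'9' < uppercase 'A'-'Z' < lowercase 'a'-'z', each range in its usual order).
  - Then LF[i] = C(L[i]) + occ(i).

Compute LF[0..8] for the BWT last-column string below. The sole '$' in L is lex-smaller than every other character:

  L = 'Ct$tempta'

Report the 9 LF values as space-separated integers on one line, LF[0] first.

Char counts: '$':1, 'C':1, 'a':1, 'e':1, 'm':1, 'p':1, 't':3
C (first-col start): C('$')=0, C('C')=1, C('a')=2, C('e')=3, C('m')=4, C('p')=5, C('t')=6
L[0]='C': occ=0, LF[0]=C('C')+0=1+0=1
L[1]='t': occ=0, LF[1]=C('t')+0=6+0=6
L[2]='$': occ=0, LF[2]=C('$')+0=0+0=0
L[3]='t': occ=1, LF[3]=C('t')+1=6+1=7
L[4]='e': occ=0, LF[4]=C('e')+0=3+0=3
L[5]='m': occ=0, LF[5]=C('m')+0=4+0=4
L[6]='p': occ=0, LF[6]=C('p')+0=5+0=5
L[7]='t': occ=2, LF[7]=C('t')+2=6+2=8
L[8]='a': occ=0, LF[8]=C('a')+0=2+0=2

Answer: 1 6 0 7 3 4 5 8 2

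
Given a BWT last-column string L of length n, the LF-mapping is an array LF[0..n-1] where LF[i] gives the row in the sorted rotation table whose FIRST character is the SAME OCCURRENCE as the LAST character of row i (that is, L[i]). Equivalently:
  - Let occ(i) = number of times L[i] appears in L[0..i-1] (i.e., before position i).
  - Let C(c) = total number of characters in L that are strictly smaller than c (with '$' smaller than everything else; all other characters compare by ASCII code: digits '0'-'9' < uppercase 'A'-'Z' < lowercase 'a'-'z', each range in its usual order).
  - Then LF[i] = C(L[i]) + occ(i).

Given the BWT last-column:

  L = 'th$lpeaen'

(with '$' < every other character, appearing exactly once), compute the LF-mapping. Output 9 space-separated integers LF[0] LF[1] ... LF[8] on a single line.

Answer: 8 4 0 5 7 2 1 3 6

Derivation:
Char counts: '$':1, 'a':1, 'e':2, 'h':1, 'l':1, 'n':1, 'p':1, 't':1
C (first-col start): C('$')=0, C('a')=1, C('e')=2, C('h')=4, C('l')=5, C('n')=6, C('p')=7, C('t')=8
L[0]='t': occ=0, LF[0]=C('t')+0=8+0=8
L[1]='h': occ=0, LF[1]=C('h')+0=4+0=4
L[2]='$': occ=0, LF[2]=C('$')+0=0+0=0
L[3]='l': occ=0, LF[3]=C('l')+0=5+0=5
L[4]='p': occ=0, LF[4]=C('p')+0=7+0=7
L[5]='e': occ=0, LF[5]=C('e')+0=2+0=2
L[6]='a': occ=0, LF[6]=C('a')+0=1+0=1
L[7]='e': occ=1, LF[7]=C('e')+1=2+1=3
L[8]='n': occ=0, LF[8]=C('n')+0=6+0=6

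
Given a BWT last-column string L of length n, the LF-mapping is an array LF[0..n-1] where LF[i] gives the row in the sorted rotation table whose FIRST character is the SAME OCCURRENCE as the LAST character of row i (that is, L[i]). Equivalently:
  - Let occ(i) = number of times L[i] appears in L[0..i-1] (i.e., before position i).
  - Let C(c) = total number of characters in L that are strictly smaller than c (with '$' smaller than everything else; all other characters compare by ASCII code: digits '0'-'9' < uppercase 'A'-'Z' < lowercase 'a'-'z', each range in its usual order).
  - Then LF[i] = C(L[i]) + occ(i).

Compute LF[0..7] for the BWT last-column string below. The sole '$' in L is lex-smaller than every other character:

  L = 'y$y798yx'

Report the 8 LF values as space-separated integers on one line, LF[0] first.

Answer: 5 0 6 1 3 2 7 4

Derivation:
Char counts: '$':1, '7':1, '8':1, '9':1, 'x':1, 'y':3
C (first-col start): C('$')=0, C('7')=1, C('8')=2, C('9')=3, C('x')=4, C('y')=5
L[0]='y': occ=0, LF[0]=C('y')+0=5+0=5
L[1]='$': occ=0, LF[1]=C('$')+0=0+0=0
L[2]='y': occ=1, LF[2]=C('y')+1=5+1=6
L[3]='7': occ=0, LF[3]=C('7')+0=1+0=1
L[4]='9': occ=0, LF[4]=C('9')+0=3+0=3
L[5]='8': occ=0, LF[5]=C('8')+0=2+0=2
L[6]='y': occ=2, LF[6]=C('y')+2=5+2=7
L[7]='x': occ=0, LF[7]=C('x')+0=4+0=4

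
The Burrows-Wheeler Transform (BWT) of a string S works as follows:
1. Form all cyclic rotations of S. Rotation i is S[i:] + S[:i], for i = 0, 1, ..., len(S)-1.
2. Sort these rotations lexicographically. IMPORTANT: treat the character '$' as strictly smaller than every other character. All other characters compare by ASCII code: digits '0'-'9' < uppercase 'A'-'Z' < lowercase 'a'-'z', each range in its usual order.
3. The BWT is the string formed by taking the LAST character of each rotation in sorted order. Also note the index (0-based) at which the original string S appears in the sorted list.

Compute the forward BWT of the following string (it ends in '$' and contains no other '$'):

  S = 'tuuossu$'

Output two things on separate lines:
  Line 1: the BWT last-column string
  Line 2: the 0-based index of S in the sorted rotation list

Answer: uuos$sut
4

Derivation:
All 8 rotations (rotation i = S[i:]+S[:i]):
  rot[0] = tuuossu$
  rot[1] = uuossu$t
  rot[2] = uossu$tu
  rot[3] = ossu$tuu
  rot[4] = ssu$tuuo
  rot[5] = su$tuuos
  rot[6] = u$tuuoss
  rot[7] = $tuuossu
Sorted (with $ < everything):
  sorted[0] = $tuuossu  (last char: 'u')
  sorted[1] = ossu$tuu  (last char: 'u')
  sorted[2] = ssu$tuuo  (last char: 'o')
  sorted[3] = su$tuuos  (last char: 's')
  sorted[4] = tuuossu$  (last char: '$')
  sorted[5] = u$tuuoss  (last char: 's')
  sorted[6] = uossu$tu  (last char: 'u')
  sorted[7] = uuossu$t  (last char: 't')
Last column: uuos$sut
Original string S is at sorted index 4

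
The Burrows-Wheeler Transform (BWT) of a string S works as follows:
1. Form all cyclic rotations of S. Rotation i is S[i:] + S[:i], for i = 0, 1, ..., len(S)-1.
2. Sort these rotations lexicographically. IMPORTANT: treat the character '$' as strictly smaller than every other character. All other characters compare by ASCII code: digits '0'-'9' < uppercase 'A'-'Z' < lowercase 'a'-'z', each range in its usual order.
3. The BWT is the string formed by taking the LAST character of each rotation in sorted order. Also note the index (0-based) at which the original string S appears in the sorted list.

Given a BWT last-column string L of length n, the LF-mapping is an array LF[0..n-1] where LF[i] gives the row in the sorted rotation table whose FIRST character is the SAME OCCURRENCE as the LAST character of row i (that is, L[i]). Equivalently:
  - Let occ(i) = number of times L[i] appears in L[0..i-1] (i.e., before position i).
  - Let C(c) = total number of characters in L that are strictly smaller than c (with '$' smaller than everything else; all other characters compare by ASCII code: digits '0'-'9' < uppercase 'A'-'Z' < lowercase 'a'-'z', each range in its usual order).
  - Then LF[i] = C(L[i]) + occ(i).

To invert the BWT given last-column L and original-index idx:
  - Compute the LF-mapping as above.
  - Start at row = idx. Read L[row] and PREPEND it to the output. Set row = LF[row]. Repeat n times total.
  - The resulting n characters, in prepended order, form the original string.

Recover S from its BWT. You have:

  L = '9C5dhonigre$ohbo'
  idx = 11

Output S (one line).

Answer: neighborhoodC59$

Derivation:
LF mapping: 2 3 1 5 8 12 11 10 7 15 6 0 13 9 4 14
Walk LF starting at row 11, prepending L[row]:
  step 1: row=11, L[11]='$', prepend. Next row=LF[11]=0
  step 2: row=0, L[0]='9', prepend. Next row=LF[0]=2
  step 3: row=2, L[2]='5', prepend. Next row=LF[2]=1
  step 4: row=1, L[1]='C', prepend. Next row=LF[1]=3
  step 5: row=3, L[3]='d', prepend. Next row=LF[3]=5
  step 6: row=5, L[5]='o', prepend. Next row=LF[5]=12
  step 7: row=12, L[12]='o', prepend. Next row=LF[12]=13
  step 8: row=13, L[13]='h', prepend. Next row=LF[13]=9
  step 9: row=9, L[9]='r', prepend. Next row=LF[9]=15
  step 10: row=15, L[15]='o', prepend. Next row=LF[15]=14
  step 11: row=14, L[14]='b', prepend. Next row=LF[14]=4
  step 12: row=4, L[4]='h', prepend. Next row=LF[4]=8
  step 13: row=8, L[8]='g', prepend. Next row=LF[8]=7
  step 14: row=7, L[7]='i', prepend. Next row=LF[7]=10
  step 15: row=10, L[10]='e', prepend. Next row=LF[10]=6
  step 16: row=6, L[6]='n', prepend. Next row=LF[6]=11
Reversed output: neighborhoodC59$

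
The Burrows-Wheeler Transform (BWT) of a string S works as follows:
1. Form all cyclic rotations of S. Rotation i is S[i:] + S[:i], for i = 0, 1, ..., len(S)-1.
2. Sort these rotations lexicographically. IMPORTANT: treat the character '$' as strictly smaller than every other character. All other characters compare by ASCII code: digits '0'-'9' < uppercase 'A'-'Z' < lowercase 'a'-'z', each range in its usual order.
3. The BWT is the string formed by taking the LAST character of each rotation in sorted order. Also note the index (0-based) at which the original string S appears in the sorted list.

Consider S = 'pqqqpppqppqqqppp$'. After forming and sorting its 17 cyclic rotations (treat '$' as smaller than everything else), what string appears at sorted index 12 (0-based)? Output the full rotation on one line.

Answer: qppqqqppp$pqqqppp

Derivation:
All 17 rotations (rotation i = S[i:]+S[:i]):
  rot[0] = pqqqpppqppqqqppp$
  rot[1] = qqqpppqppqqqppp$p
  rot[2] = qqpppqppqqqppp$pq
  rot[3] = qpppqppqqqppp$pqq
  rot[4] = pppqppqqqppp$pqqq
  rot[5] = ppqppqqqppp$pqqqp
  rot[6] = pqppqqqppp$pqqqpp
  rot[7] = qppqqqppp$pqqqppp
  rot[8] = ppqqqppp$pqqqpppq
  rot[9] = pqqqppp$pqqqpppqp
  rot[10] = qqqppp$pqqqpppqpp
  rot[11] = qqppp$pqqqpppqppq
  rot[12] = qppp$pqqqpppqppqq
  rot[13] = ppp$pqqqpppqppqqq
  rot[14] = pp$pqqqpppqppqqqp
  rot[15] = p$pqqqpppqppqqqpp
  rot[16] = $pqqqpppqppqqqppp
Sorted (with $ < everything):
  sorted[0] = $pqqqpppqppqqqppp
  sorted[1] = p$pqqqpppqppqqqpp
  sorted[2] = pp$pqqqpppqppqqqp
  sorted[3] = ppp$pqqqpppqppqqq
  sorted[4] = pppqppqqqppp$pqqq
  sorted[5] = ppqppqqqppp$pqqqp
  sorted[6] = ppqqqppp$pqqqpppq
  sorted[7] = pqppqqqppp$pqqqpp
  sorted[8] = pqqqppp$pqqqpppqp
  sorted[9] = pqqqpppqppqqqppp$
  sorted[10] = qppp$pqqqpppqppqq
  sorted[11] = qpppqppqqqppp$pqq
  sorted[12] = qppqqqppp$pqqqppp
  sorted[13] = qqppp$pqqqpppqppq
  sorted[14] = qqpppqppqqqppp$pq
  sorted[15] = qqqppp$pqqqpppqpp
  sorted[16] = qqqpppqppqqqppp$p
sorted[12] = qppqqqppp$pqqqppp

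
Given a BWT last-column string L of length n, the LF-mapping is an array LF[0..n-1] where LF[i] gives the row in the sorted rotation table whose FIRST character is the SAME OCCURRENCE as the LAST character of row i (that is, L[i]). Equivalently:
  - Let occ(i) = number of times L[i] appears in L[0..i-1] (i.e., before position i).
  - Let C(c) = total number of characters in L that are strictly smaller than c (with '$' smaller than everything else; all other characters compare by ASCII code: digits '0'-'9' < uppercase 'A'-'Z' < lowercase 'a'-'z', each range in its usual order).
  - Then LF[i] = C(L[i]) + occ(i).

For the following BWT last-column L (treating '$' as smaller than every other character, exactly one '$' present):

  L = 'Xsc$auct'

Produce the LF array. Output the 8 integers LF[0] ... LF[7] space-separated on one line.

Char counts: '$':1, 'X':1, 'a':1, 'c':2, 's':1, 't':1, 'u':1
C (first-col start): C('$')=0, C('X')=1, C('a')=2, C('c')=3, C('s')=5, C('t')=6, C('u')=7
L[0]='X': occ=0, LF[0]=C('X')+0=1+0=1
L[1]='s': occ=0, LF[1]=C('s')+0=5+0=5
L[2]='c': occ=0, LF[2]=C('c')+0=3+0=3
L[3]='$': occ=0, LF[3]=C('$')+0=0+0=0
L[4]='a': occ=0, LF[4]=C('a')+0=2+0=2
L[5]='u': occ=0, LF[5]=C('u')+0=7+0=7
L[6]='c': occ=1, LF[6]=C('c')+1=3+1=4
L[7]='t': occ=0, LF[7]=C('t')+0=6+0=6

Answer: 1 5 3 0 2 7 4 6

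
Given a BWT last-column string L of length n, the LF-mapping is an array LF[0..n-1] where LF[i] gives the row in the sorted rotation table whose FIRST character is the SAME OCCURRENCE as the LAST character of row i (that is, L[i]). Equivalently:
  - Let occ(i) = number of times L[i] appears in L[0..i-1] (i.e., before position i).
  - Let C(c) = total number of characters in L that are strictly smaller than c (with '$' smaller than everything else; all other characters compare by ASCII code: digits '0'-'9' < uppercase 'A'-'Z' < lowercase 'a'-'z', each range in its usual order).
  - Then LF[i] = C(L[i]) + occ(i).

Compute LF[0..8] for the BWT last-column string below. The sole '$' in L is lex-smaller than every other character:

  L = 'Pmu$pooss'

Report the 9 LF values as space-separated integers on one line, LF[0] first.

Char counts: '$':1, 'P':1, 'm':1, 'o':2, 'p':1, 's':2, 'u':1
C (first-col start): C('$')=0, C('P')=1, C('m')=2, C('o')=3, C('p')=5, C('s')=6, C('u')=8
L[0]='P': occ=0, LF[0]=C('P')+0=1+0=1
L[1]='m': occ=0, LF[1]=C('m')+0=2+0=2
L[2]='u': occ=0, LF[2]=C('u')+0=8+0=8
L[3]='$': occ=0, LF[3]=C('$')+0=0+0=0
L[4]='p': occ=0, LF[4]=C('p')+0=5+0=5
L[5]='o': occ=0, LF[5]=C('o')+0=3+0=3
L[6]='o': occ=1, LF[6]=C('o')+1=3+1=4
L[7]='s': occ=0, LF[7]=C('s')+0=6+0=6
L[8]='s': occ=1, LF[8]=C('s')+1=6+1=7

Answer: 1 2 8 0 5 3 4 6 7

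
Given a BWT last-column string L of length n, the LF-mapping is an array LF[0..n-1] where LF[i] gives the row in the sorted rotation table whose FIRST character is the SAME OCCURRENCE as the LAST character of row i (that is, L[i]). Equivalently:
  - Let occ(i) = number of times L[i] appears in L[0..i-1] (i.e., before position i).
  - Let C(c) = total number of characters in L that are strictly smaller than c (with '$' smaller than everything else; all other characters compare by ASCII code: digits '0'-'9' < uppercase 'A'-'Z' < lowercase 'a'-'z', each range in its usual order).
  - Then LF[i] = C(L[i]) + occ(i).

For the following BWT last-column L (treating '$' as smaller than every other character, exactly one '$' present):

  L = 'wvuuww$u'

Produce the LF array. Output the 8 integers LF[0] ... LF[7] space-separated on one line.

Answer: 5 4 1 2 6 7 0 3

Derivation:
Char counts: '$':1, 'u':3, 'v':1, 'w':3
C (first-col start): C('$')=0, C('u')=1, C('v')=4, C('w')=5
L[0]='w': occ=0, LF[0]=C('w')+0=5+0=5
L[1]='v': occ=0, LF[1]=C('v')+0=4+0=4
L[2]='u': occ=0, LF[2]=C('u')+0=1+0=1
L[3]='u': occ=1, LF[3]=C('u')+1=1+1=2
L[4]='w': occ=1, LF[4]=C('w')+1=5+1=6
L[5]='w': occ=2, LF[5]=C('w')+2=5+2=7
L[6]='$': occ=0, LF[6]=C('$')+0=0+0=0
L[7]='u': occ=2, LF[7]=C('u')+2=1+2=3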